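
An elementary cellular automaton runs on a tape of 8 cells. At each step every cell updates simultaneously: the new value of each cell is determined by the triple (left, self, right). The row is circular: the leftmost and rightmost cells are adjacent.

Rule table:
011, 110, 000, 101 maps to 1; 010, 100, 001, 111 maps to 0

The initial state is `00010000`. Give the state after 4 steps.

step 1: 11000111
step 2: 01010100
step 3: 00101001
step 4: 00010000

00010000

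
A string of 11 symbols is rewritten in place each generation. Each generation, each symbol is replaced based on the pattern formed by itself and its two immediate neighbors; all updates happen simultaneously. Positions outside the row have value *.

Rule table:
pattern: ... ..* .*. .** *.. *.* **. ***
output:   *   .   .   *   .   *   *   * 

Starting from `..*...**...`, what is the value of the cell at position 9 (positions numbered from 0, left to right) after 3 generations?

*

....*.**.*.
.**..****.*
***..******
position 9 holds *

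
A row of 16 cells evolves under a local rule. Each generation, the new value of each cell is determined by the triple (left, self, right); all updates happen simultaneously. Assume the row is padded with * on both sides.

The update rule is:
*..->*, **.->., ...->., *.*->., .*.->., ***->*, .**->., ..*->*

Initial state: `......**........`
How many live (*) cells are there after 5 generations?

6

generation 1: *....*..*......*
generation 2: .*..*.**.*....*.
generation 3: ..**......*..*..
generation 4: **..*....*.**.**
generation 5: *.**.*..*......*
count of *: 6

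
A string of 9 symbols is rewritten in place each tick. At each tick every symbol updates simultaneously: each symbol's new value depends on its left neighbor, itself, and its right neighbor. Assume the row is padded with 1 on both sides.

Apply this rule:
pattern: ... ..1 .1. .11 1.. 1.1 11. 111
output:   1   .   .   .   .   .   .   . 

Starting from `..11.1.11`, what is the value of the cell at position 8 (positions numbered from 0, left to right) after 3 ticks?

.........
.1111111.
.........
position 8 holds .

.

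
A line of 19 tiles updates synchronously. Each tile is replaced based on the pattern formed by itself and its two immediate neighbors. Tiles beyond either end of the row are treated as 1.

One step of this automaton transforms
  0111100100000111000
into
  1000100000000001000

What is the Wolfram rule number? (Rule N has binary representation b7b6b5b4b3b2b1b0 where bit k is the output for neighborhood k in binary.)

position 2: 111 → 0  (bit 7 = 0)
position 4: 110 → 1  (bit 6 = 1)
position 0: 101 → 1  (bit 5 = 1)
position 5: 100 → 0  (bit 4 = 0)
position 1: 011 → 0  (bit 3 = 0)
position 7: 010 → 0  (bit 2 = 0)
position 6: 001 → 0  (bit 1 = 0)
position 9: 000 → 0  (bit 0 = 0)
bits b7..b0 = 01100000 = 96

96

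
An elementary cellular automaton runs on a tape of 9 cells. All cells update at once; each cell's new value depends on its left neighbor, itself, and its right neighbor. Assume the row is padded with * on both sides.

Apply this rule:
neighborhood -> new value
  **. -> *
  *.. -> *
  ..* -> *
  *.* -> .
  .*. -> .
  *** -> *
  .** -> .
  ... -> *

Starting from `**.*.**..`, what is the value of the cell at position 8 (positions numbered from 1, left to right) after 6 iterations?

*

**....***
******.**
******..*
********.
********.  (fixed point — unchanged through iteration 6)
position 8 holds *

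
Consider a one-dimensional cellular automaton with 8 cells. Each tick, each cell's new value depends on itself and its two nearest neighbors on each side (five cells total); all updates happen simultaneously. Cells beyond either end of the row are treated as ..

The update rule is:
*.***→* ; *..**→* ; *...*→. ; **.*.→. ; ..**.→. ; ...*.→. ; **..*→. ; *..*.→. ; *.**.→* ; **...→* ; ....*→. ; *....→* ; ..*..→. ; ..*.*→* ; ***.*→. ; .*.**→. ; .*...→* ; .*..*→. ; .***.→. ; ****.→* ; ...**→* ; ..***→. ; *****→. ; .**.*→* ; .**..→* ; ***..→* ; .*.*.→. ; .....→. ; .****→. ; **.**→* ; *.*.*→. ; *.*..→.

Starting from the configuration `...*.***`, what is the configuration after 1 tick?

...*.*.*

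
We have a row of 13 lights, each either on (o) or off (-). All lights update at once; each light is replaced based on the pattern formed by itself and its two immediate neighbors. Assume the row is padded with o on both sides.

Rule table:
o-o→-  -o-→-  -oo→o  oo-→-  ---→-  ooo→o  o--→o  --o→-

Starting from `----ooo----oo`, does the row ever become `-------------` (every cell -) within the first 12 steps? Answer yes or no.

o---oo-o---oo
-o--o---o--oo
--o--o---o-oo
o--o--o----oo
-o--o--o---oo
--o--o--o--oo
o--o--o--o-oo
-o--o--o---oo  (repeats step 5; period 3)
step 12: --o--o--o--oo
step 12 is --o--o--o--oo, still not uniform -

no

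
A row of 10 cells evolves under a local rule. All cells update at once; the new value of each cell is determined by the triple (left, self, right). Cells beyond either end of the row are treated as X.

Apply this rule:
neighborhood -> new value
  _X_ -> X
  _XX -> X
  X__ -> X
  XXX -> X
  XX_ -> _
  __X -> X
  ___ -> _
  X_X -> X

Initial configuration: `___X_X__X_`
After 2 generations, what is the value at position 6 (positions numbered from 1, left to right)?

X

generation 1: X_XXXXXXXX
generation 2: _XXXXXXXXX
position 6 holds X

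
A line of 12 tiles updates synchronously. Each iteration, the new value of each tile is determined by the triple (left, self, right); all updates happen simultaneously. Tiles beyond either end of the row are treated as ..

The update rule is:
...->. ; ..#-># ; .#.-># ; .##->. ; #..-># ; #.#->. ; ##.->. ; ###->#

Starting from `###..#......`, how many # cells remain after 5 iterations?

iteration 1: .#.####.....
iteration 2: ##..##.#....
iteration 3: ..##...##...
iteration 4: .#..#.#..#..
iteration 5: #####.#####.
count of #: 10

10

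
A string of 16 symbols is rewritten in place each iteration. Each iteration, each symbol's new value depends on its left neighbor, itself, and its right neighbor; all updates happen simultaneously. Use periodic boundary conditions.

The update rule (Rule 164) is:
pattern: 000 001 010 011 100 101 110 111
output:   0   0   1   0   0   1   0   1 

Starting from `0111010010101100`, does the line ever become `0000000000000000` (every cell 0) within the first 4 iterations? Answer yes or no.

yes

iteration 1: 0010110011110000
iteration 2: 0011000001100000
iteration 3: 0000000000000000
all cells are 0 at iteration 3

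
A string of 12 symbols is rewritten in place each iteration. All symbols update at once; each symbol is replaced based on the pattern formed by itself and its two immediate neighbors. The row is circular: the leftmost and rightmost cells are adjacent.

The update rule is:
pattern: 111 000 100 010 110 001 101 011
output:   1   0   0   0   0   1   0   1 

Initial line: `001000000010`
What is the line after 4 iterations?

010000000100
100000001000
000000010001
000000100010

000000100010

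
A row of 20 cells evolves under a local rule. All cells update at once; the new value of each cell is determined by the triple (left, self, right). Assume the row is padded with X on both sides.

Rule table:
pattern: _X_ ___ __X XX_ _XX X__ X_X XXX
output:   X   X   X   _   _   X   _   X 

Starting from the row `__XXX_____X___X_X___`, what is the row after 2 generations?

X__X__XXXXXXXX___XXX

XX_X_XXXXXXXXXX_XXXX
X__X__XXXXXXXX___XXX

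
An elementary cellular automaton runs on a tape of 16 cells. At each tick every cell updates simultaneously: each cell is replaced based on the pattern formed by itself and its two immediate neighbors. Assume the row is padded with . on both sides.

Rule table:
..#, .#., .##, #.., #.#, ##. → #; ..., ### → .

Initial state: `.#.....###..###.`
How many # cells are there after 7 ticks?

6

###...##.####.##
#.##.#####..####
######...####..#
#....##.##..####
##..#########..#
#####.......####
#...##.....##..#
count of #: 6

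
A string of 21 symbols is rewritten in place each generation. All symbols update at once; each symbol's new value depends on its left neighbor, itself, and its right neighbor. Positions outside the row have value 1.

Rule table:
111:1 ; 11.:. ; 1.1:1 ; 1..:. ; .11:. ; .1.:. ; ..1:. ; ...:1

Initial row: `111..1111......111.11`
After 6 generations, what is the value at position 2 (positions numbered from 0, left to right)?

11....11..1111..1.1.1
1..11......11....1.1.
......1111....11..1.1
.1111..11..11......1.
1.11..........1111..1
.1...11111111..11....
position 2 holds .

.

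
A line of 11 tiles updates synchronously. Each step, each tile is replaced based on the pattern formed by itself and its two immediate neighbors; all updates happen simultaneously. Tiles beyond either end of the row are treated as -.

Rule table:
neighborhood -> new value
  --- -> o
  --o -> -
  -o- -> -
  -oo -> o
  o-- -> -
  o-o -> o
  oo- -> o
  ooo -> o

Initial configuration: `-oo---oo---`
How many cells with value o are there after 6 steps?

10

-oo-o-oo-oo
-ooo-oooooo
-oooooooooo
-oooooooooo  (fixed point — unchanged through step 6)
count of o: 10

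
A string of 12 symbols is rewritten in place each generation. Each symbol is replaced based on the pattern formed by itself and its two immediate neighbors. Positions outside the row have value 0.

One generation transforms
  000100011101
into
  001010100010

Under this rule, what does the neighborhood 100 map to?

At position 4 the neighborhood is 100; the next row has 1 there.

1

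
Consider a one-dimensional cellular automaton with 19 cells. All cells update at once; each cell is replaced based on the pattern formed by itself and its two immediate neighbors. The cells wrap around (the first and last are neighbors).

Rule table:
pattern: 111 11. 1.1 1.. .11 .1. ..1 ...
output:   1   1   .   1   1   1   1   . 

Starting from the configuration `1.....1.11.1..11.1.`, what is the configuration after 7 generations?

111.111.11.11111.1.

11...11.11.11111.1.
111.111.11.11111.1.
111.111.11.11111.1.  (fixed point — unchanged through generation 7)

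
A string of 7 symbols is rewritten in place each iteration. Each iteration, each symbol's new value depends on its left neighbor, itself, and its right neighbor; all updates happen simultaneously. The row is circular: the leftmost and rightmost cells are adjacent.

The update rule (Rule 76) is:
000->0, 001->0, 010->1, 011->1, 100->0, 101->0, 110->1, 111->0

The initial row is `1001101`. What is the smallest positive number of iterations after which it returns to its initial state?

1

1001101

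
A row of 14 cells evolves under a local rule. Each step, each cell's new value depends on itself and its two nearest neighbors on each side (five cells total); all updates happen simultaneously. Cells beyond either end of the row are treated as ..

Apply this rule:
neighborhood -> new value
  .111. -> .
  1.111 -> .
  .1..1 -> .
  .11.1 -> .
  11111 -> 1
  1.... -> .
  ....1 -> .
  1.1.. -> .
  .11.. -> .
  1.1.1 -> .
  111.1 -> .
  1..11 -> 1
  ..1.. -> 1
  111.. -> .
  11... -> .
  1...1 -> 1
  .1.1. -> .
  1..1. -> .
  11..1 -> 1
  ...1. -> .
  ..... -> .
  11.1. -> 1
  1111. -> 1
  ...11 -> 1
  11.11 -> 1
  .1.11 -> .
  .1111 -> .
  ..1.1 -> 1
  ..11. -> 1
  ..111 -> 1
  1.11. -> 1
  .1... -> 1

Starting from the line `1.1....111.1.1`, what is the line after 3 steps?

step 1: 1..1..11..1...
step 2: 1..1.11.1.11..
step 3: 1..1.1.1..1...

1..1.1.1..1...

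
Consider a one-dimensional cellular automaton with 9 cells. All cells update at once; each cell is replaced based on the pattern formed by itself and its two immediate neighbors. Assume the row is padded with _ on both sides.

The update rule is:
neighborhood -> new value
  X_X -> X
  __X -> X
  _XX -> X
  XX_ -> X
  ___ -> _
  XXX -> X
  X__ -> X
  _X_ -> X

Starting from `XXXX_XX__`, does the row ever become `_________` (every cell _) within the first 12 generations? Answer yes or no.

generation 1: XXXXXXXX_
generation 2: XXXXXXXXX
generation 3: XXXXXXXXX  (fixed point — unchanged through generation 12)
generation 12 is XXXXXXXXX, still not uniform _

no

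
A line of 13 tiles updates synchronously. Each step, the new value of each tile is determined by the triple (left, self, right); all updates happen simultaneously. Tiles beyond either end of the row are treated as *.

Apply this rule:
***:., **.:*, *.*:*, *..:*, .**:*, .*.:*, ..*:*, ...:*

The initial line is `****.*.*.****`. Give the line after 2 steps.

****.....****

step 1: ...*******...
step 2: ****.....****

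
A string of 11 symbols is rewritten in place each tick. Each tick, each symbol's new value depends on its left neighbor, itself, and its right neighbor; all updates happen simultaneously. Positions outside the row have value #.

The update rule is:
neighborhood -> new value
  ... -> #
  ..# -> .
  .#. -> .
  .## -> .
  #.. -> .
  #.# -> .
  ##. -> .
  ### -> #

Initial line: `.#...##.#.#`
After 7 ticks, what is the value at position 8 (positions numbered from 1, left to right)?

...#.......
.#...#####.
...#..###..
.#.....#...
...###...#.
.#..#..#...
.........#.
position 8 holds .

.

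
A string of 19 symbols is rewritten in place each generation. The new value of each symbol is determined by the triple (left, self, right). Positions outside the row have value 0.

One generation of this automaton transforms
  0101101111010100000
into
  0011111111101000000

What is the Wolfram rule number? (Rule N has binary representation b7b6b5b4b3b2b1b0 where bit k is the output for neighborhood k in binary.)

232

position 7: 111 → 1  (bit 7 = 1)
position 4: 110 → 1  (bit 6 = 1)
position 2: 101 → 1  (bit 5 = 1)
position 14: 100 → 0  (bit 4 = 0)
position 3: 011 → 1  (bit 3 = 1)
position 1: 010 → 0  (bit 2 = 0)
position 0: 001 → 0  (bit 1 = 0)
position 15: 000 → 0  (bit 0 = 0)
bits b7..b0 = 11101000 = 232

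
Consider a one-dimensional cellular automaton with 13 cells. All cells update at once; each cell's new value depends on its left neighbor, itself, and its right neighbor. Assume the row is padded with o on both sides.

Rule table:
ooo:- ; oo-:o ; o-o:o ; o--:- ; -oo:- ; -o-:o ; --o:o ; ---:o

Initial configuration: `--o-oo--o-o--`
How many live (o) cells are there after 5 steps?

6

-ooo-o-oooo-o
o--oooo---oo-
o-o---o-oo-oo
ooo-oooo-oo--
--oo---oo-o-o
count of o: 6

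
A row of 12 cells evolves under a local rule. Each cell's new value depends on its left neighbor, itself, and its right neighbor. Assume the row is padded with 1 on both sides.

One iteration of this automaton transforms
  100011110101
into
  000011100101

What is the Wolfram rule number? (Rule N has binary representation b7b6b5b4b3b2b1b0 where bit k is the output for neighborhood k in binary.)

140

position 5: 111 → 1  (bit 7 = 1)
position 0: 110 → 0  (bit 6 = 0)
position 8: 101 → 0  (bit 5 = 0)
position 1: 100 → 0  (bit 4 = 0)
position 4: 011 → 1  (bit 3 = 1)
position 9: 010 → 1  (bit 2 = 1)
position 3: 001 → 0  (bit 1 = 0)
position 2: 000 → 0  (bit 0 = 0)
bits b7..b0 = 10001100 = 140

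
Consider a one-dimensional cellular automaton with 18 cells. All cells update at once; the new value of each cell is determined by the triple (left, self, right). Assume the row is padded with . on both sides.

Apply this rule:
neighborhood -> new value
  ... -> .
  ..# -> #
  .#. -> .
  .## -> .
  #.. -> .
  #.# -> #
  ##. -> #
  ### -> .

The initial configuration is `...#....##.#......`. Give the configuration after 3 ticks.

..#....#.##.......
.#....#.#.#.......
#....#.#.#........

#....#.#.#........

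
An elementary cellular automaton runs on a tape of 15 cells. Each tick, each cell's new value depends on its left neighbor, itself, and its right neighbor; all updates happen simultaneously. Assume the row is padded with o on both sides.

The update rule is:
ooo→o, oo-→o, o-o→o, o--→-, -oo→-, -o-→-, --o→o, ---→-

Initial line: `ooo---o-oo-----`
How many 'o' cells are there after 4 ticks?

ooo--o-o-o----o
ooo-o-o-o----o-
oooo-o-o----o-o
ooooo-o----o-o-
count of o: 8

8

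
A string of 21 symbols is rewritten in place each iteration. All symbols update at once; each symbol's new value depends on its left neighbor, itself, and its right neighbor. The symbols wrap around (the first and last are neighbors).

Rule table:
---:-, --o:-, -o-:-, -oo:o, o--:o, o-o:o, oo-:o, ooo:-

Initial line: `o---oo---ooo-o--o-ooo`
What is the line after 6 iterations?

oo--ooo--o-oo-o--oo--
ooo-o-oo--oooo-o-ooo-
o-oo-oooo-o--oo-oo-oo
oooooo--oo-o-ooooooo-
o----oo-ooo-oo-----oo
oo---oooo-ooooo----o-

oo---oooo-ooooo----o-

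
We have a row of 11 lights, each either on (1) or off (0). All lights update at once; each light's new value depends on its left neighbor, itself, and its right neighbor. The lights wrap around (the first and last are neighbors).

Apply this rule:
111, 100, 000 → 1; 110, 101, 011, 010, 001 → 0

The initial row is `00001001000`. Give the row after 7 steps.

11100100111
11010010011
10001001001
01100100100
00010010011
11001001000
00100100110

00100100110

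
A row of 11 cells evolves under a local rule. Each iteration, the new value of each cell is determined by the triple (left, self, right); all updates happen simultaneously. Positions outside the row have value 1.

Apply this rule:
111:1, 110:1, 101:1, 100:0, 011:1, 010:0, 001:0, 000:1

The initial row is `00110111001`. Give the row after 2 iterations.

00111111001

00111111001
00111111001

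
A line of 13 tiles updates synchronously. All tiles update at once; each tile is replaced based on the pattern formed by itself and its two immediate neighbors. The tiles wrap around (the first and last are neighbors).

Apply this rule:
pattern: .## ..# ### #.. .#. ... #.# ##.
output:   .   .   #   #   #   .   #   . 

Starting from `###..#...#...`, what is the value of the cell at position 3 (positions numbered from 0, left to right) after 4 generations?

.#.#.##..##..
.####..#...#.
..##.#.##..##
#...###..#...
position 3 holds .

.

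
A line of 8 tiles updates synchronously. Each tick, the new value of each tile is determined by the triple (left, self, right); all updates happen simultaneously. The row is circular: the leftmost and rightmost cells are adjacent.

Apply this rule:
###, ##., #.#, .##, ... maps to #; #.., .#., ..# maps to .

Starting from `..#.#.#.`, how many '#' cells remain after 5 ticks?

#..#.#..
....#...
###...##
###.#.##
####.###
count of #: 7

7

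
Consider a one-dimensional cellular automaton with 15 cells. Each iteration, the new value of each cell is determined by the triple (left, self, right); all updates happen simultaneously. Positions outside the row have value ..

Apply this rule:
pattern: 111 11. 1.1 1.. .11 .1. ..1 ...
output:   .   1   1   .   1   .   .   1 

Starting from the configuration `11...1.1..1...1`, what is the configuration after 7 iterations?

iteration 1: 11.1..1.....1..
iteration 2: 111.....111...1
iteration 3: 1.1.111.1.1.1..
iteration 4: .1.11.11.1.1..1
iteration 5: ..1111111.1....
iteration 6: 1.1.....11..111
iteration 7: .1..111.11..1.1

.1..111.11..1.1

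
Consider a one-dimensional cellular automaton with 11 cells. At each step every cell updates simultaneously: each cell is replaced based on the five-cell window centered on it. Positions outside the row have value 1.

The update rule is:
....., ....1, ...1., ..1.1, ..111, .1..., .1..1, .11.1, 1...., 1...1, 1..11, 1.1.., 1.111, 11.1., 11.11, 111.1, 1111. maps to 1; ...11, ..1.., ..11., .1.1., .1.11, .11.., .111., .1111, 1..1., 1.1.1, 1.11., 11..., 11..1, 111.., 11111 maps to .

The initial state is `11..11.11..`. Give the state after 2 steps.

step 1: 1..1.11...1
step 2: ...1....1.1

...1....1.1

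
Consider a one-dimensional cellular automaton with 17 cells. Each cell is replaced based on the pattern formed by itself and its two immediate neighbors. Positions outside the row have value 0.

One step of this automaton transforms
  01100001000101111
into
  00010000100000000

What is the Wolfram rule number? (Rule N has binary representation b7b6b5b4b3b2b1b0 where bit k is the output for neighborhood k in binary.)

16

position 14: 111 → 0  (bit 7 = 0)
position 2: 110 → 0  (bit 6 = 0)
position 12: 101 → 0  (bit 5 = 0)
position 3: 100 → 1  (bit 4 = 1)
position 1: 011 → 0  (bit 3 = 0)
position 7: 010 → 0  (bit 2 = 0)
position 0: 001 → 0  (bit 1 = 0)
position 4: 000 → 0  (bit 0 = 0)
bits b7..b0 = 00010000 = 16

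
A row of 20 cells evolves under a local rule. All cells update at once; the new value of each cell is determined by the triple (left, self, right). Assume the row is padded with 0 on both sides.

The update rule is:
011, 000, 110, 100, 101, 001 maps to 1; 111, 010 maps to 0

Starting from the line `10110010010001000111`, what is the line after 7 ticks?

tick 1: 01111101101110111101
tick 2: 11000111111011100110
tick 3: 11111100001110111111
tick 4: 10000111111011100001
tick 5: 01111100001110111110
tick 6: 11000111111011100011
tick 7: 11111100001110111111

11111100001110111111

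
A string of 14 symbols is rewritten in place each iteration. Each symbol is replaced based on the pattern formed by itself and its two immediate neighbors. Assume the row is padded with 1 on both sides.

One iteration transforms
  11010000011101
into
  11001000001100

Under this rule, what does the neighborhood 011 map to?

0

At position 9 the neighborhood is 011; the next row has 0 there.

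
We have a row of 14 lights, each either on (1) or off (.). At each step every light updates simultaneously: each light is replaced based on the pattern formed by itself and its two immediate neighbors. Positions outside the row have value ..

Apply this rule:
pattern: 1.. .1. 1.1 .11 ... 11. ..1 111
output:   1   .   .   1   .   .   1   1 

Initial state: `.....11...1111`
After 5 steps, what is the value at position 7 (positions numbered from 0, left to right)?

....11.1.1111.
...11....111.1
..11.1..111...
.11...1111.1..
11.1.1111...1.
position 7 holds 1

1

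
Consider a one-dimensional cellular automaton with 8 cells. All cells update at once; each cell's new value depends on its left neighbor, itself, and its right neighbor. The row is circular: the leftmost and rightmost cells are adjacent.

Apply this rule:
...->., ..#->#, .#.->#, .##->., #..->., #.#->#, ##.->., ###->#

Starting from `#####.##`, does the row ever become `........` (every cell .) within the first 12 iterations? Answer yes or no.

####.#.#
###.###.
.#.#.#.#
########
########  (fixed point — unchanged through iteration 12)
iteration 12 is ########, still not uniform .

no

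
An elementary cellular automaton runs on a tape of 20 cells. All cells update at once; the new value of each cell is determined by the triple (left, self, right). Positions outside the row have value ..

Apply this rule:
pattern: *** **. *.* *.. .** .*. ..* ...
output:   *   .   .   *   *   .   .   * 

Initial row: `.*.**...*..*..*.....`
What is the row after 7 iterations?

.*...**..***..**.*.*

...*.**..*..*..*****
**...*.*..*..*.****.
*.**....*..*...***.*
..*.***..*..**.**...
*...**.*..*.*..*.***
.**.*...*....*...**.
.*...**..***..**.*.*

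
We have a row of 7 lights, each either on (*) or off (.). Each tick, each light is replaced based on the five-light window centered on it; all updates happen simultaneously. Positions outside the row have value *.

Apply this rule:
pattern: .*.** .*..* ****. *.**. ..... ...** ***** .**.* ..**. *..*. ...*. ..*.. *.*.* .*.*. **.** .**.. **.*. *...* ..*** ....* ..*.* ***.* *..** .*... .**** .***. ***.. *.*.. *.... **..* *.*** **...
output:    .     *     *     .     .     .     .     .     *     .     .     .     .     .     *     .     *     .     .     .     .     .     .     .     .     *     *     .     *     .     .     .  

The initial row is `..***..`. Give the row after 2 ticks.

...*...

...**..
...*...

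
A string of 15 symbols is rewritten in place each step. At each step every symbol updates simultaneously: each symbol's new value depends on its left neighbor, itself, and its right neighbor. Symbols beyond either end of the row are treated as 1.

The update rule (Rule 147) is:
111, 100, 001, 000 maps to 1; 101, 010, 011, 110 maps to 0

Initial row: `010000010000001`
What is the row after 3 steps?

001111101111110
110111000111100
100010111011011

100010111011011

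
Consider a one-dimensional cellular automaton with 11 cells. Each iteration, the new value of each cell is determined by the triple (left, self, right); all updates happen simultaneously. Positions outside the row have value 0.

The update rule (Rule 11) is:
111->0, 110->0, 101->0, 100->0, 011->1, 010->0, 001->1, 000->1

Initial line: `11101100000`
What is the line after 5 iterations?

10001001111
00110011000
11100110011
10001100110
00111001100

00111001100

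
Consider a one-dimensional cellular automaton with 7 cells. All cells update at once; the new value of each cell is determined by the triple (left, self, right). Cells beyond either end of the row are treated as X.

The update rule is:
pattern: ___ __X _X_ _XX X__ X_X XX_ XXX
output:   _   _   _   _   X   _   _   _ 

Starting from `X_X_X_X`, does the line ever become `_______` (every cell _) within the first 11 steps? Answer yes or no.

yes

step 1: _______
all cells are _ at step 1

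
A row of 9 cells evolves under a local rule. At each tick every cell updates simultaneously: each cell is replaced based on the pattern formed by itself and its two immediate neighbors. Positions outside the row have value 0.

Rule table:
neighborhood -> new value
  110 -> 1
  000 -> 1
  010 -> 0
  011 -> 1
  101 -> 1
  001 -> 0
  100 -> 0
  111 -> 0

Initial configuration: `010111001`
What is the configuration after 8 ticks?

001101000
101110011
011010011
011100011
010101011
001010111
100101101
000011110

000011110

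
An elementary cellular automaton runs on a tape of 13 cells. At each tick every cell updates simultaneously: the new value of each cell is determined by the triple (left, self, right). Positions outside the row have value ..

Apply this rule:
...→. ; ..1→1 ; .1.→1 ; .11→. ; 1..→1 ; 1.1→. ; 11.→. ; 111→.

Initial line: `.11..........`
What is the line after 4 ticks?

1..1.........
11111........
.....1.......
....111......

....111......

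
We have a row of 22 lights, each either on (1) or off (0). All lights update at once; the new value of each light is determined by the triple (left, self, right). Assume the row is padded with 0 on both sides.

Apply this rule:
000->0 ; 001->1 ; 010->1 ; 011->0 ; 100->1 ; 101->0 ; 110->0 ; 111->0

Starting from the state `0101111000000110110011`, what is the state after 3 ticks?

1100000100001000001100
0010001110011100010010
0111010001100010111111

0111010001100010111111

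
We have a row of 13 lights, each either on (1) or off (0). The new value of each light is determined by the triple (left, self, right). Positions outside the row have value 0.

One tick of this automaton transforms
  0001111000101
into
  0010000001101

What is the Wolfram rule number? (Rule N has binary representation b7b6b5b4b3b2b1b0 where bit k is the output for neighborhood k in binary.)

6

position 4: 111 → 0  (bit 7 = 0)
position 6: 110 → 0  (bit 6 = 0)
position 11: 101 → 0  (bit 5 = 0)
position 7: 100 → 0  (bit 4 = 0)
position 3: 011 → 0  (bit 3 = 0)
position 10: 010 → 1  (bit 2 = 1)
position 2: 001 → 1  (bit 1 = 1)
position 0: 000 → 0  (bit 0 = 0)
bits b7..b0 = 00000110 = 6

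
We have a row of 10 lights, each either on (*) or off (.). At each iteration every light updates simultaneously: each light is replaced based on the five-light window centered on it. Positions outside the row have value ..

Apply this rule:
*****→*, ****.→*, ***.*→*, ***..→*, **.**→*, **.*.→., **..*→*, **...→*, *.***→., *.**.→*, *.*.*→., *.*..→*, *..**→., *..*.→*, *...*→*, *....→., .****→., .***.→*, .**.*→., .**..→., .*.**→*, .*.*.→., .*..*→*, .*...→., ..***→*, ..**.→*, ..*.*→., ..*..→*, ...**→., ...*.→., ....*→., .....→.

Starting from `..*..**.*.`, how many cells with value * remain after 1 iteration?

iteration 1: ..**.*..*.
count of *: 4

4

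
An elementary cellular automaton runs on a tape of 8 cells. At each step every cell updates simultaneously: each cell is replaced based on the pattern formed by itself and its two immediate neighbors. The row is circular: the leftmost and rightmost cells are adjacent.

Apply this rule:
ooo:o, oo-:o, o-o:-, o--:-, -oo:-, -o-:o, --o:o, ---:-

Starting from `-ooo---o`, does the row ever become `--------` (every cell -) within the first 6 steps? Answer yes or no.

no

step 1: --oo--oo
step 2: -o-o-o-o
step 3: -o-o-o-o  (fixed point — unchanged through step 6)
step 6 is -o-o-o-o, still not uniform -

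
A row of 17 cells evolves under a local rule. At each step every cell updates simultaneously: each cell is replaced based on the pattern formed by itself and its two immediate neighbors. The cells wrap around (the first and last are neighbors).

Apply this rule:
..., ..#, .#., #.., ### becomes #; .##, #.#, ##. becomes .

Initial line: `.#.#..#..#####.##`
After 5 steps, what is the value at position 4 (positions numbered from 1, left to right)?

.#.######.###....
##..####...#.####
#.##.##.####..###
.........##.##.##
#########........
position 4 holds #

#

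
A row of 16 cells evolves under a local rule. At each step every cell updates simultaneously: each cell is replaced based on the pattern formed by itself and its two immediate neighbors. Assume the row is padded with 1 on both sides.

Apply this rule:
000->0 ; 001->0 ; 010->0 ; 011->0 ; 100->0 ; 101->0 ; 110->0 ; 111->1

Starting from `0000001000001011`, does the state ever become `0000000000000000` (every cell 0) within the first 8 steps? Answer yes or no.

yes

0000000000000001
0000000000000000
all cells are 0 at step 2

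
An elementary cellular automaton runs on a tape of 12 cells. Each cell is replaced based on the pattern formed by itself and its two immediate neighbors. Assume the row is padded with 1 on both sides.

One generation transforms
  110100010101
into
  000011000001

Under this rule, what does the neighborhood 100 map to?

1

At position 4 the neighborhood is 100; the next row has 1 there.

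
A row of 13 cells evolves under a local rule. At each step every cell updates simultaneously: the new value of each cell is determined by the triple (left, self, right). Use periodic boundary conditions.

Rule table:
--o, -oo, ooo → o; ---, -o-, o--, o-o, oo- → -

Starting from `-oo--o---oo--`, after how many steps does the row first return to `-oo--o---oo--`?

oo--o---oo---
o--o---oo---o
--o---oo---oo
-o---oo---oo-
o---oo---oo--
---oo---oo--o
--oo---oo--o-
-oo---oo--o--
oo---oo--o---
o---oo--o---o
---oo--o---oo
--oo--o---oo-
-oo--o---oo--

13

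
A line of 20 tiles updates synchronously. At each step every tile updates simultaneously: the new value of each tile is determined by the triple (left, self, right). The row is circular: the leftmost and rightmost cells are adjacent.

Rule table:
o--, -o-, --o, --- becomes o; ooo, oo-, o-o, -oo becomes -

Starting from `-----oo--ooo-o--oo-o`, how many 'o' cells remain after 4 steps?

9

step 1: ooooo--oo----ooo---o
step 2: -----oo--oooo---ooo-
step 3: ooooo--oo----ooo---o  (repeats step 1; period 2)
step 4: -----oo--oooo---ooo-
count of o: 9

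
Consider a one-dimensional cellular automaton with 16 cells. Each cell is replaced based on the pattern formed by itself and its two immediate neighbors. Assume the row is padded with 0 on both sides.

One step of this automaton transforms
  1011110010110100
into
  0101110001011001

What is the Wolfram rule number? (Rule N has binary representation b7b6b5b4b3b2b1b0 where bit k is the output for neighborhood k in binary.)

position 3: 111 → 1  (bit 7 = 1)
position 5: 110 → 1  (bit 6 = 1)
position 1: 101 → 1  (bit 5 = 1)
position 6: 100 → 0  (bit 4 = 0)
position 2: 011 → 0  (bit 3 = 0)
position 0: 010 → 0  (bit 2 = 0)
position 7: 001 → 0  (bit 1 = 0)
position 15: 000 → 1  (bit 0 = 1)
bits b7..b0 = 11100001 = 225

225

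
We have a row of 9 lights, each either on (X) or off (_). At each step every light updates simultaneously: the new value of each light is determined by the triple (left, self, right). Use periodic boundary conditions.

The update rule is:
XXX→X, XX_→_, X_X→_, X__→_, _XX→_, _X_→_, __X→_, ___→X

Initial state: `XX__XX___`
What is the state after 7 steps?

_______X_

_______X_
XXXXXX___
_XXXX__X_
__XX_____
X____XXXX
__XX__XXX
_______X_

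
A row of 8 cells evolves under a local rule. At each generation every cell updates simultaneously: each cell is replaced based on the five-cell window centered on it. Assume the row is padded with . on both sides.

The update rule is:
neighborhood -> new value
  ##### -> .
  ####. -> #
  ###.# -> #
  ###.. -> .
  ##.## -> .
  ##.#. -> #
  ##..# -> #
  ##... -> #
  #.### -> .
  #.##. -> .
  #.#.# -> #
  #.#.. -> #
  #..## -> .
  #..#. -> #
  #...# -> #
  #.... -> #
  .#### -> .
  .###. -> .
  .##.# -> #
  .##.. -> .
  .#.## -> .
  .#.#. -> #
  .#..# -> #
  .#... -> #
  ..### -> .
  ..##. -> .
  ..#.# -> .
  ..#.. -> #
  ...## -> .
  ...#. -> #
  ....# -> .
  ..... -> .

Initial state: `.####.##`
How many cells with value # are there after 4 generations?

2

...##...
.....##.
.......#
......##
count of #: 2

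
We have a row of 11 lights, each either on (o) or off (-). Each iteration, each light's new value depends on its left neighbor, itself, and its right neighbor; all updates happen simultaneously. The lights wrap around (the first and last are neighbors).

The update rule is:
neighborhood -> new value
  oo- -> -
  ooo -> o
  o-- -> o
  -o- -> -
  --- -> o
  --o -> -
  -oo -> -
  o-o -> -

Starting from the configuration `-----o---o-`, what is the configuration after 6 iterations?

-oo---o--o-

oooo--oo--o
ooo-o---o--
-o---oo--o-
--oo---o--o
o---oo--o--
-oo---o--o-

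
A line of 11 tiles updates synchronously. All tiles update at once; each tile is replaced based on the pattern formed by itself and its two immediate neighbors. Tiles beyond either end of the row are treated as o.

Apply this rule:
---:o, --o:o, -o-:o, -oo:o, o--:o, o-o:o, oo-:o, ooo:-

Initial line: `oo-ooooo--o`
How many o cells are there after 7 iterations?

iteration 1: -ooo---oooo
iteration 2: oo-ooooo---
iteration 3: -ooo---oooo  (repeats iteration 1; period 2)
iteration 7: -ooo---oooo
count of o: 7

7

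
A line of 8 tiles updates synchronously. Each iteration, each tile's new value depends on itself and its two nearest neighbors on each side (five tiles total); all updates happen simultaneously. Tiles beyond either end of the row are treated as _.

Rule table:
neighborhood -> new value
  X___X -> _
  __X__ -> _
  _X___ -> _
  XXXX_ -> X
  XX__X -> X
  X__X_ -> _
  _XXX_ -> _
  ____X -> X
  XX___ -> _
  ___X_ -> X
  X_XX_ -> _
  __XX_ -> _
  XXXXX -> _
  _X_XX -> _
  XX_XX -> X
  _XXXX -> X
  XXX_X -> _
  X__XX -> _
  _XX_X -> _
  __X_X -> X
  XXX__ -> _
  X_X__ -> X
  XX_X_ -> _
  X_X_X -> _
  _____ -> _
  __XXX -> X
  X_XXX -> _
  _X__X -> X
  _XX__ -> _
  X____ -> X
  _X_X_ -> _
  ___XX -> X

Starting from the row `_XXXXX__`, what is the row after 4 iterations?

XXX_X__X
X___XX__
___X___X
_XX___X_

_XX___X_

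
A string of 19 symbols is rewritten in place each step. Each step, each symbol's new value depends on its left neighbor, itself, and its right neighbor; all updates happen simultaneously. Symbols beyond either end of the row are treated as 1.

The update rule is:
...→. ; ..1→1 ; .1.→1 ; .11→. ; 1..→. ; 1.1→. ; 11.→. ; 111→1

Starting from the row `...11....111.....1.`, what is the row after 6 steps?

..1.....1.1.....11.
.11....11.1....1...
......1...1...11..1
.....11..11..1...1.
....1...1...11..11.
...11..11..1...1...

...11..11..1...1...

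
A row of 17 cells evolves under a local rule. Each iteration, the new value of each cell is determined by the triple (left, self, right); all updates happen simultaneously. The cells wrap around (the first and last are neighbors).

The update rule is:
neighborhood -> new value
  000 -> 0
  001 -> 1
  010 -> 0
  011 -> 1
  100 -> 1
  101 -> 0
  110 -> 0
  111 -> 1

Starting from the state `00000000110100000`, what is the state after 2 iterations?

00000011010101000

00000001100010000
00000011010101000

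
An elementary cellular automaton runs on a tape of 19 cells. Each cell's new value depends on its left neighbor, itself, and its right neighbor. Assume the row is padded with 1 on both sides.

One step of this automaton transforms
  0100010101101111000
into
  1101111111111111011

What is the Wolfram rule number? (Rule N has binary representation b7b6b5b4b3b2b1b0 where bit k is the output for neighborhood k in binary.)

239

position 13: 111 → 1  (bit 7 = 1)
position 10: 110 → 1  (bit 6 = 1)
position 0: 101 → 1  (bit 5 = 1)
position 2: 100 → 0  (bit 4 = 0)
position 9: 011 → 1  (bit 3 = 1)
position 1: 010 → 1  (bit 2 = 1)
position 4: 001 → 1  (bit 1 = 1)
position 3: 000 → 1  (bit 0 = 1)
bits b7..b0 = 11101111 = 239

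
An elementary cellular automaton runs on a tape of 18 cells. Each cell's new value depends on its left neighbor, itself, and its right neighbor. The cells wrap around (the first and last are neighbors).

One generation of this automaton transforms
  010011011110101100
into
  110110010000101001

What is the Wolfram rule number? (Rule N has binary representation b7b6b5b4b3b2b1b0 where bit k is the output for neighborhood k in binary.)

15

position 8: 111 → 0  (bit 7 = 0)
position 5: 110 → 0  (bit 6 = 0)
position 6: 101 → 0  (bit 5 = 0)
position 2: 100 → 0  (bit 4 = 0)
position 4: 011 → 1  (bit 3 = 1)
position 1: 010 → 1  (bit 2 = 1)
position 0: 001 → 1  (bit 1 = 1)
position 17: 000 → 1  (bit 0 = 1)
bits b7..b0 = 00001111 = 15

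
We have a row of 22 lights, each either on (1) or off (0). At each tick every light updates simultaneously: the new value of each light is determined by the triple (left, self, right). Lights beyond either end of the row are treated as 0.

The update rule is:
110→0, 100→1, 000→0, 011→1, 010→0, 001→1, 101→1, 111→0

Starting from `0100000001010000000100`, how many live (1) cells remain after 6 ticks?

11

tick 1: 1010000010101000001010
tick 2: 0101000101010100010101
tick 3: 1010101010101010101010
tick 4: 0101010101010101010101
tick 5: 1010101010101010101010  (repeats tick 3; period 2)
tick 6: 0101010101010101010101
count of 1: 11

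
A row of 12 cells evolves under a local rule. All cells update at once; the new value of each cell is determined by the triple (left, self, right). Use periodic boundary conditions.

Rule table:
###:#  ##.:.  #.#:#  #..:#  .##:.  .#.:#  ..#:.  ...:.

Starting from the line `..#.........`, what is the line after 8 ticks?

..........#.

..##........
....#.......
....##......
......#.....
......##....
........#...
........##..
..........#.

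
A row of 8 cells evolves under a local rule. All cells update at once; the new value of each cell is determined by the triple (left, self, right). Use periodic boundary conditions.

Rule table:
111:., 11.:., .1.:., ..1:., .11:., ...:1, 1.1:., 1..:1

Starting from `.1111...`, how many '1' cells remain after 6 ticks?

tick 1: .....111
tick 2: 1111....
tick 3: ....111.
tick 4: 111....1
tick 5: ...111..
tick 6: 11....11
count of 1: 4

4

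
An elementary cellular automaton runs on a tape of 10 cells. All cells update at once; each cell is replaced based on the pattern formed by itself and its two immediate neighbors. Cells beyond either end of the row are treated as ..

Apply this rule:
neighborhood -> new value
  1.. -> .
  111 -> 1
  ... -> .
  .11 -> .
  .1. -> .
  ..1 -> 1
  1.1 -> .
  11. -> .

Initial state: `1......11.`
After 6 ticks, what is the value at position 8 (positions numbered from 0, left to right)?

.

......1...
.....1....
....1.....
...1......
..1.......
.1........
position 8 holds .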